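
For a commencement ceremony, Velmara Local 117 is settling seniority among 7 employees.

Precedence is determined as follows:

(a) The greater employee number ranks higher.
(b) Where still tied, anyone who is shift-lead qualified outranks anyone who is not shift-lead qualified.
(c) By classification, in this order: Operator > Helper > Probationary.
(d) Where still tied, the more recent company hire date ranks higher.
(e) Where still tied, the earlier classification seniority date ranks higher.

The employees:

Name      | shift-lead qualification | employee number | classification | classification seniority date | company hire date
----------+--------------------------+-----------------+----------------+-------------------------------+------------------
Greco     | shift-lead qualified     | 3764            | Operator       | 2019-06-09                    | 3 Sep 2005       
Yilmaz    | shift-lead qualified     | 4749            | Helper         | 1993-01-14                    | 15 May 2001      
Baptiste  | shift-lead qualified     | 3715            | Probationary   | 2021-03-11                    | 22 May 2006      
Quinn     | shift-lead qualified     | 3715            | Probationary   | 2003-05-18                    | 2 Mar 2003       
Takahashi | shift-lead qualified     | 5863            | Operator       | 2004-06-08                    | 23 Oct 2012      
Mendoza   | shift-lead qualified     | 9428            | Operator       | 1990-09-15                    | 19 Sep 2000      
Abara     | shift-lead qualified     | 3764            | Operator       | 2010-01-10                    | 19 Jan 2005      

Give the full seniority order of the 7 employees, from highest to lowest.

Mendoza, Takahashi, Yilmaz, Greco, Abara, Baptiste, Quinn

By employee number (higher first): Mendoza (9428); then Takahashi (5863); then Yilmaz (4749); then Greco and Abara (both 3764); then Baptiste and Quinn (both 3715).
Greco and Abara are each shift-lead qualified, so the next rule applies.
Greco and Abara are each Operator, so the next rule applies.
Among Greco and Abara, by company hire date (later first): Greco (3 Sep 2005) before Abara (19 Jan 2005).
Baptiste and Quinn are each shift-lead qualified, so the next rule applies.
Baptiste and Quinn are each Probationary, so the next rule applies.
Among Baptiste and Quinn, by company hire date (later first): Baptiste (22 May 2006) before Quinn (2 Mar 2003).
Full order: Mendoza, Takahashi, Yilmaz, Greco, Abara, Baptiste, Quinn.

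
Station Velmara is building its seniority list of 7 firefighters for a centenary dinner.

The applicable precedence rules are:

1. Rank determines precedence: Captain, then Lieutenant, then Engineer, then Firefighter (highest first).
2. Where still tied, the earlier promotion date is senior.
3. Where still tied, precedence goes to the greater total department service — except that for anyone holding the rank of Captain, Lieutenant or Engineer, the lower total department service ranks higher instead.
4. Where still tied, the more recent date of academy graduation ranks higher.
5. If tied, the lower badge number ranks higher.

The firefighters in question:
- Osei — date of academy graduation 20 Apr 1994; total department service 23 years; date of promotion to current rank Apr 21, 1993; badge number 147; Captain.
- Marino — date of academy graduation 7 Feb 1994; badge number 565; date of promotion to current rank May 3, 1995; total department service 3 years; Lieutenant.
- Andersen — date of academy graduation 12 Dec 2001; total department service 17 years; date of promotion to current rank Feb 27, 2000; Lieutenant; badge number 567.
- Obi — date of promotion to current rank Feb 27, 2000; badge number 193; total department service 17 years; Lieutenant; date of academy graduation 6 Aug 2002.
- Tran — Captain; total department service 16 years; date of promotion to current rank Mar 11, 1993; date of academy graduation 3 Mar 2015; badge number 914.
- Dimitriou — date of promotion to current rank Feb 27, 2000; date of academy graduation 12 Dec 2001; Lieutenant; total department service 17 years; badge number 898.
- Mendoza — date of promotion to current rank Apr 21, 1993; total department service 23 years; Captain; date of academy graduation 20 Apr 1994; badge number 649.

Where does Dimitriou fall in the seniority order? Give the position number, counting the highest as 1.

7

By rank: Tran, Osei and Mendoza (Captain); then Marino, Obi, Andersen and Dimitriou (Lieutenant).
Among Tran, Osei and Mendoza, by date of promotion to current rank (earlier first): Tran (Mar 11, 1993) before Osei and Mendoza (Apr 21, 1993).
Osei and Mendoza both have total department service 23 years, so the next rule applies.
Osei and Mendoza both have date of academy graduation 20 Apr 1994, so the next rule applies.
Among Osei and Mendoza, by badge number (lower first): Osei (147) before Mendoza (649).
Among Marino, Obi, Andersen and Dimitriou, by date of promotion to current rank (earlier first): Marino (May 3, 1995) before Obi, Andersen and Dimitriou (Feb 27, 2000).
Obi, Andersen and Dimitriou all have total department service 17 years, so the next rule applies.
Among Obi, Andersen and Dimitriou, by date of academy graduation (later first): Obi (6 Aug 2002) before Andersen and Dimitriou (12 Dec 2001).
Among Andersen and Dimitriou, by badge number (lower first): Andersen (567) before Dimitriou (898).
Order: Tran, Osei, Mendoza, Marino, Obi, Andersen, Dimitriou. So position 7.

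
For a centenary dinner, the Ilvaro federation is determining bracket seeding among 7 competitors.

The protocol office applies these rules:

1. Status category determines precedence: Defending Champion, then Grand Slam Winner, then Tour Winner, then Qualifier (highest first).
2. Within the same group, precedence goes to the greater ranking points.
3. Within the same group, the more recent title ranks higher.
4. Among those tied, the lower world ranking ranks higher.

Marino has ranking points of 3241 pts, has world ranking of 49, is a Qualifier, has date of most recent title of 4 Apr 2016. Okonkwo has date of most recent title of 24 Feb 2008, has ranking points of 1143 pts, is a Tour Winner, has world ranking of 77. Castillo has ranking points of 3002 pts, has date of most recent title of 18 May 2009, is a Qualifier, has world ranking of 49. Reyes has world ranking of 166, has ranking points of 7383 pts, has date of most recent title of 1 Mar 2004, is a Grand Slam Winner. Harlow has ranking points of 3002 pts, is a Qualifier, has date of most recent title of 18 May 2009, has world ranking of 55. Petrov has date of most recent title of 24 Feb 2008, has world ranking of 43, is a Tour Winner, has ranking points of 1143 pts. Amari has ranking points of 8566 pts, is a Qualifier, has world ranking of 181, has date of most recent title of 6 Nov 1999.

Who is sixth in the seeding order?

Castillo

By status category: Reyes (Grand Slam Winner); then Petrov and Okonkwo (Tour Winner); then Amari, Marino, Castillo and Harlow (Qualifier).
Petrov and Okonkwo both have ranking points 1143 pts, so the next rule applies.
Petrov and Okonkwo both have date of most recent title 24 Feb 2008, so the next rule applies.
Among Petrov and Okonkwo, by world ranking (lower first): Petrov (43) before Okonkwo (77).
Among Amari, Marino, Castillo and Harlow, by ranking points (higher first): Amari (8566 pts) before Marino (3241 pts) before Castillo and Harlow (3002 pts).
Castillo and Harlow both have date of most recent title 18 May 2009, so the next rule applies.
Among Castillo and Harlow, by world ranking (lower first): Castillo (49) before Harlow (55).
Order: Reyes, Petrov, Okonkwo, Amari, Marino, Castillo, Harlow.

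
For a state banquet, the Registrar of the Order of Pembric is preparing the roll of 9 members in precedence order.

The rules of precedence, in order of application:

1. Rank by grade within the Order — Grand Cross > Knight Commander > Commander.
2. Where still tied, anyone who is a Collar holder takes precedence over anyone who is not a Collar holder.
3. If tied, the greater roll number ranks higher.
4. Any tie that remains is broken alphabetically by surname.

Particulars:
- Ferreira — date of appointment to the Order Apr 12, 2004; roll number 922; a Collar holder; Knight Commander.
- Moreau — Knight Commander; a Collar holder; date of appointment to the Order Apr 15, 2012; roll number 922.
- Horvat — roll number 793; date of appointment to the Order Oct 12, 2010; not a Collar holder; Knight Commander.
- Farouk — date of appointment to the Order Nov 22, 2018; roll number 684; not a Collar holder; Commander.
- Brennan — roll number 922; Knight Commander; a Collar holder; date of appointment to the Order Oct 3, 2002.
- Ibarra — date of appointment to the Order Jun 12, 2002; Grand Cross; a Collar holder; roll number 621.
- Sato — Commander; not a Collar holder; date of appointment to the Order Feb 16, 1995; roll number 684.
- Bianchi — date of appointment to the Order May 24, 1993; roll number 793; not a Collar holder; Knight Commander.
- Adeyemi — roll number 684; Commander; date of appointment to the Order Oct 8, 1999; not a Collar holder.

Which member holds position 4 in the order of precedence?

By grade within the Order: Ibarra (Grand Cross); then Brennan, Ferreira, Moreau, Bianchi and Horvat (Knight Commander); then Adeyemi, Farouk and Sato (Commander).
Among Brennan, Ferreira, Moreau, Bianchi and Horvat, a Collar holder before not a Collar holder: Brennan, Ferreira and Moreau (a Collar holder) before Bianchi and Horvat (not a Collar holder).
Brennan, Ferreira and Moreau all have roll number 922, so the next rule applies.
Among Brennan, Ferreira and Moreau, alphabetically by surname: Brennan before Ferreira before Moreau.
Bianchi and Horvat both have roll number 793, so the next rule applies.
Among Bianchi and Horvat, alphabetically by surname: Bianchi before Horvat.
Adeyemi, Farouk and Sato are each not a Collar holder, so the next rule applies.
Adeyemi, Farouk and Sato all have roll number 684, so the next rule applies.
Among Adeyemi, Farouk and Sato, alphabetically by surname: Adeyemi before Farouk before Sato.
Order: Ibarra, Brennan, Ferreira, Moreau, Bianchi, Horvat, Adeyemi, Farouk, Sato.

Moreau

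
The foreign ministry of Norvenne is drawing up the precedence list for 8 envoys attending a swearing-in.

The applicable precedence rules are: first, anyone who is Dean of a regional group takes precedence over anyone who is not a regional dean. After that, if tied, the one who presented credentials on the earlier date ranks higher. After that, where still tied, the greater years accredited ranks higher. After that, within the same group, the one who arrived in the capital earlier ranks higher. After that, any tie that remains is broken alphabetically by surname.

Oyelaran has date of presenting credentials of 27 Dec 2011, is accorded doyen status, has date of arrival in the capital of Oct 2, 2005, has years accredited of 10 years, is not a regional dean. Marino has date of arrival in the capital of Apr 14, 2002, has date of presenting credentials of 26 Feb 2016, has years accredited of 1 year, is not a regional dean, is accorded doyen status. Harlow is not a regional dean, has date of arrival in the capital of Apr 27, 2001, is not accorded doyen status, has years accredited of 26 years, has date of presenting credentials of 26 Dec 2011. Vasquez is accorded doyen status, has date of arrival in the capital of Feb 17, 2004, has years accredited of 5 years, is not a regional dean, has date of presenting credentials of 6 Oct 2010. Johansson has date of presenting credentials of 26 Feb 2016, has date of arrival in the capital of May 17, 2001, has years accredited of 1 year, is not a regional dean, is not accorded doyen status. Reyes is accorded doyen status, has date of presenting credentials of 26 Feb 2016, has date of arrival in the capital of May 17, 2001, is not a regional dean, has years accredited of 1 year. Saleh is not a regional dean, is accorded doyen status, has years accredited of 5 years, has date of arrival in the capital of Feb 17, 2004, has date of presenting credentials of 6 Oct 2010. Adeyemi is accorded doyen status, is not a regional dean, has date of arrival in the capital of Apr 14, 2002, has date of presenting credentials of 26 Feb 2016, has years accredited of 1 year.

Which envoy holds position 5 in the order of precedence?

Johansson

By the first rule: Saleh, Vasquez, Harlow, Oyelaran, Johansson, Reyes, Adeyemi and Marino (each not a regional dean).
Among Saleh, Vasquez, Harlow, Oyelaran, Johansson, Reyes, Adeyemi and Marino, by date of presenting credentials (earlier first): Saleh and Vasquez (6 Oct 2010) before Harlow (26 Dec 2011) before Oyelaran (27 Dec 2011) before Johansson, Reyes, Adeyemi and Marino (26 Feb 2016).
Saleh and Vasquez both have years accredited 5 years, so the next rule applies.
Saleh and Vasquez both have date of arrival in the capital Feb 17, 2004, so the next rule applies.
Among Saleh and Vasquez, alphabetically by surname: Saleh before Vasquez.
Johansson, Reyes, Adeyemi and Marino all have years accredited 1 year, so the next rule applies.
Among Johansson, Reyes, Adeyemi and Marino, by date of arrival in the capital (earlier first): Johansson and Reyes (May 17, 2001) before Adeyemi and Marino (Apr 14, 2002).
Among Johansson and Reyes, alphabetically by surname: Johansson before Reyes.
Among Adeyemi and Marino, alphabetically by surname: Adeyemi before Marino.
Order: Saleh, Vasquez, Harlow, Oyelaran, Johansson, Reyes, Adeyemi, Marino.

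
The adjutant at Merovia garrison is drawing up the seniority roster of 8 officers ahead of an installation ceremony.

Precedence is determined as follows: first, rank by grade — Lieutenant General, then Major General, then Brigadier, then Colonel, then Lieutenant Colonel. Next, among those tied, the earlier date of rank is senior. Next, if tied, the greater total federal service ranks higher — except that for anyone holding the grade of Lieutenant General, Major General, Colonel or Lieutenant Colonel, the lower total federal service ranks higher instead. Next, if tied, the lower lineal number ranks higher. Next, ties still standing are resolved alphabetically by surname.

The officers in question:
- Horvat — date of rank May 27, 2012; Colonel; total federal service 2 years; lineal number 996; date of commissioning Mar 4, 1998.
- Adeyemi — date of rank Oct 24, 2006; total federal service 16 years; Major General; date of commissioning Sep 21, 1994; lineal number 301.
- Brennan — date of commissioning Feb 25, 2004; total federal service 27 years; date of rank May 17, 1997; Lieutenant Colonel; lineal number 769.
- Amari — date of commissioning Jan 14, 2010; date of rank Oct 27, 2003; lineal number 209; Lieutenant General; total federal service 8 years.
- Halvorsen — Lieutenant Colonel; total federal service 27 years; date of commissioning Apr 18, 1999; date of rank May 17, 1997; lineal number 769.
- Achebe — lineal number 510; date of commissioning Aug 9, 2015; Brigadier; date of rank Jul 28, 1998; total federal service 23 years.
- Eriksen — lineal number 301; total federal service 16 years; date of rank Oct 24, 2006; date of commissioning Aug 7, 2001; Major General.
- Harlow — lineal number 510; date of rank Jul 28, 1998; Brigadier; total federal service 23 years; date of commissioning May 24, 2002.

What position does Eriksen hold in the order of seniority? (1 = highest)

3

By grade: Amari (Lieutenant General); then Adeyemi and Eriksen (Major General); then Achebe and Harlow (Brigadier); then Horvat (Colonel); then Brennan and Halvorsen (Lieutenant Colonel).
Adeyemi and Eriksen both have date of rank Oct 24, 2006, so the next rule applies.
Adeyemi and Eriksen both have total federal service 16 years, so the next rule applies.
Adeyemi and Eriksen both have lineal number 301, so the next rule applies.
Among Adeyemi and Eriksen, alphabetically by surname: Adeyemi before Eriksen.
Achebe and Harlow both have date of rank Jul 28, 1998, so the next rule applies.
Achebe and Harlow both have total federal service 23 years, so the next rule applies.
Achebe and Harlow both have lineal number 510, so the next rule applies.
Among Achebe and Harlow, alphabetically by surname: Achebe before Harlow.
Brennan and Halvorsen both have date of rank May 17, 1997, so the next rule applies.
Brennan and Halvorsen both have total federal service 27 years, so the next rule applies.
Brennan and Halvorsen both have lineal number 769, so the next rule applies.
Among Brennan and Halvorsen, alphabetically by surname: Brennan before Halvorsen.
Order: Amari, Adeyemi, Eriksen, Achebe, Harlow, Horvat, Brennan, Halvorsen. So position 3.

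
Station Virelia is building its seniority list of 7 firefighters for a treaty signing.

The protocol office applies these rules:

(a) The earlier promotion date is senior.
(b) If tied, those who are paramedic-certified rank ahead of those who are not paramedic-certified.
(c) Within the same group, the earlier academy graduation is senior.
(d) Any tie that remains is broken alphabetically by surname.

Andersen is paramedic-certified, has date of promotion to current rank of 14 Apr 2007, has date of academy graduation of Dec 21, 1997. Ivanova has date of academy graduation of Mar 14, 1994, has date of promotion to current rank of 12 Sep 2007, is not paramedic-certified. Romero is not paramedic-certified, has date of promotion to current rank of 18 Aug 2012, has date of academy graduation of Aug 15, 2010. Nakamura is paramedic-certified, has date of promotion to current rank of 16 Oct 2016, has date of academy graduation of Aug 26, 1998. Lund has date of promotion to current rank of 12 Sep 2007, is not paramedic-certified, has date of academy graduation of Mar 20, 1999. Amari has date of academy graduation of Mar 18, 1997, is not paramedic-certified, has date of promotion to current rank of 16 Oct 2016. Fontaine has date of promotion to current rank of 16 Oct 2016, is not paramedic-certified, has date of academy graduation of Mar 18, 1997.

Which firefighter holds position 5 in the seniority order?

By date of promotion to current rank (earlier first): Andersen (14 Apr 2007); then Ivanova and Lund (both 12 Sep 2007); then Romero (18 Aug 2012); then Nakamura, Amari and Fontaine (each 16 Oct 2016).
Ivanova and Lund are each not paramedic-certified, so the next rule applies.
Among Ivanova and Lund, by date of academy graduation (earlier first): Ivanova (Mar 14, 1994) before Lund (Mar 20, 1999).
Among Nakamura, Amari and Fontaine, paramedic-certified before not paramedic-certified: Nakamura (paramedic-certified) before Amari and Fontaine (not paramedic-certified).
Amari and Fontaine both have date of academy graduation Mar 18, 1997, so the next rule applies.
Among Amari and Fontaine, alphabetically by surname: Amari before Fontaine.
Order: Andersen, Ivanova, Lund, Romero, Nakamura, Amari, Fontaine.

Nakamura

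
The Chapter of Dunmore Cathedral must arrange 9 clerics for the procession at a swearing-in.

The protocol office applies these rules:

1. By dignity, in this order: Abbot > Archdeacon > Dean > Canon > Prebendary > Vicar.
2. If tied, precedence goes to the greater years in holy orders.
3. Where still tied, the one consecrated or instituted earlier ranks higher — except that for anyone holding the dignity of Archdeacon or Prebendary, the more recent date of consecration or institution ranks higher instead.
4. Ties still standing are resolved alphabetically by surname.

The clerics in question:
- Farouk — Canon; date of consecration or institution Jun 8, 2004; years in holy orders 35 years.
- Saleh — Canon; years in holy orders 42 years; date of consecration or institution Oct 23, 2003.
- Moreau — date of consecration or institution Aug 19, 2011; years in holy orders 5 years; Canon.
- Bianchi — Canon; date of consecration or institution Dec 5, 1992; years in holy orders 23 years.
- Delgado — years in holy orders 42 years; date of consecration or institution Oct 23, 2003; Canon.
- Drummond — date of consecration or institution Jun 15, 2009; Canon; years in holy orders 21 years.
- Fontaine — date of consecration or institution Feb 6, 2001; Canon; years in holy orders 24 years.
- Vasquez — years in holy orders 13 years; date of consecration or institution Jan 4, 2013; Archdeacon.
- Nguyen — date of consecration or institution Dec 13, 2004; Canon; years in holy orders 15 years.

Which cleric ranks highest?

Vasquez

By dignity: Vasquez (Archdeacon); then Delgado, Saleh, Farouk, Fontaine, Bianchi, Drummond, Nguyen and Moreau (Canon).
Among Delgado, Saleh, Farouk, Fontaine, Bianchi, Drummond, Nguyen and Moreau, by years in holy orders (higher first): Delgado and Saleh (42 years) before Farouk (35 years) before Fontaine (24 years) before Bianchi (23 years) before Drummond (21 years) before Nguyen (15 years) before Moreau (5 years).
Delgado and Saleh both have date of consecration or institution Oct 23, 2003, so the next rule applies.
Among Delgado and Saleh, alphabetically by surname: Delgado before Saleh.
Order: Vasquez, Delgado, Saleh, Farouk, Fontaine, Bianchi, Drummond, Nguyen, Moreau.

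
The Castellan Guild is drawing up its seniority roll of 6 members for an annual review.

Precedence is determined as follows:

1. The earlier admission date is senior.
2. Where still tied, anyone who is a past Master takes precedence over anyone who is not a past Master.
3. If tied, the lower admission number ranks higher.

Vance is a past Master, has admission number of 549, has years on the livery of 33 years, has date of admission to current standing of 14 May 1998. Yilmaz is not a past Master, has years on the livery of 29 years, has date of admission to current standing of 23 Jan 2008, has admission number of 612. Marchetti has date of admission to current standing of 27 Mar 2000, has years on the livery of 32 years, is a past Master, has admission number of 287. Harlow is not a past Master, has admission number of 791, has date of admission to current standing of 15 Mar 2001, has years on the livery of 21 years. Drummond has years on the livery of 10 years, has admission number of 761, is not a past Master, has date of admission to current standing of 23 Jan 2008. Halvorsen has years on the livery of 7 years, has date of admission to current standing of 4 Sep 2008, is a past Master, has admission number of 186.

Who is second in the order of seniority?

By date of admission to current standing (earlier first): Vance (14 May 1998); then Marchetti (27 Mar 2000); then Harlow (15 Mar 2001); then Yilmaz and Drummond (both 23 Jan 2008); then Halvorsen (4 Sep 2008).
Yilmaz and Drummond are each not a past Master, so the next rule applies.
Among Yilmaz and Drummond, by admission number (lower first): Yilmaz (612) before Drummond (761).
Order: Vance, Marchetti, Harlow, Yilmaz, Drummond, Halvorsen.

Marchetti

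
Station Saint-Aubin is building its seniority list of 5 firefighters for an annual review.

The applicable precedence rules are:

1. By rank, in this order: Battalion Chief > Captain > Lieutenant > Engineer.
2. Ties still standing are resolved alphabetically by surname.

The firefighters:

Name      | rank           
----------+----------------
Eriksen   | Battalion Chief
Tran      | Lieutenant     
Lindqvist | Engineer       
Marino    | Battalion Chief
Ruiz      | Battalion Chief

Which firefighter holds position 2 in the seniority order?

Marino

By rank: Eriksen, Marino and Ruiz (Battalion Chief); then Tran (Lieutenant); then Lindqvist (Engineer).
Among Eriksen, Marino and Ruiz, alphabetically by surname: Eriksen before Marino before Ruiz.
Order: Eriksen, Marino, Ruiz, Tran, Lindqvist.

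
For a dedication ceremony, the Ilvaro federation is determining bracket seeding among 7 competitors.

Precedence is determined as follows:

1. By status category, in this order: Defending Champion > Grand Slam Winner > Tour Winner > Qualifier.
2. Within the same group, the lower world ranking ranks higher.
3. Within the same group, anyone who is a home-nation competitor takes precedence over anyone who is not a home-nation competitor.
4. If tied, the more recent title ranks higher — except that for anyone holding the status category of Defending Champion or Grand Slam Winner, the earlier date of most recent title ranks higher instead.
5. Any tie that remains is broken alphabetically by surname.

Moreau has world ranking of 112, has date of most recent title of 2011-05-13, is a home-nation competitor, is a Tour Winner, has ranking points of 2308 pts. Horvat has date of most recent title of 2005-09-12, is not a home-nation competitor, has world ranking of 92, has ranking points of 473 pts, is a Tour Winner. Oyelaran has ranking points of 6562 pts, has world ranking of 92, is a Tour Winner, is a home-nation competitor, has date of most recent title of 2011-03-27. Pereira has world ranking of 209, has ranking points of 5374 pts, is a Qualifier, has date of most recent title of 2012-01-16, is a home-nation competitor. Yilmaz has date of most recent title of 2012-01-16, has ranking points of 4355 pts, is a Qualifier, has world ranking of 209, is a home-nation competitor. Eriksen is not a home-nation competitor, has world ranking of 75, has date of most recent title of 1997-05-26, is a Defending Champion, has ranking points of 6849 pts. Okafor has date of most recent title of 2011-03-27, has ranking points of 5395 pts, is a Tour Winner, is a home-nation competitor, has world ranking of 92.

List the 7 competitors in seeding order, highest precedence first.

By status category: Eriksen (Defending Champion); then Okafor, Oyelaran, Horvat and Moreau (Tour Winner); then Pereira and Yilmaz (Qualifier).
Among Okafor, Oyelaran, Horvat and Moreau, by world ranking (lower first): Okafor, Oyelaran and Horvat (92) before Moreau (112).
Among Okafor, Oyelaran and Horvat, a home-nation competitor before not a home-nation competitor: Okafor and Oyelaran (a home-nation competitor) before Horvat (not a home-nation competitor).
Okafor and Oyelaran both have date of most recent title 2011-03-27, so the next rule applies.
Among Okafor and Oyelaran, alphabetically by surname: Okafor before Oyelaran.
Pereira and Yilmaz both have world ranking 209, so the next rule applies.
Pereira and Yilmaz are each a home-nation competitor, so the next rule applies.
Pereira and Yilmaz both have date of most recent title 2012-01-16, so the next rule applies.
Among Pereira and Yilmaz, alphabetically by surname: Pereira before Yilmaz.
Full order: Eriksen, Okafor, Oyelaran, Horvat, Moreau, Pereira, Yilmaz.

Eriksen, Okafor, Oyelaran, Horvat, Moreau, Pereira, Yilmaz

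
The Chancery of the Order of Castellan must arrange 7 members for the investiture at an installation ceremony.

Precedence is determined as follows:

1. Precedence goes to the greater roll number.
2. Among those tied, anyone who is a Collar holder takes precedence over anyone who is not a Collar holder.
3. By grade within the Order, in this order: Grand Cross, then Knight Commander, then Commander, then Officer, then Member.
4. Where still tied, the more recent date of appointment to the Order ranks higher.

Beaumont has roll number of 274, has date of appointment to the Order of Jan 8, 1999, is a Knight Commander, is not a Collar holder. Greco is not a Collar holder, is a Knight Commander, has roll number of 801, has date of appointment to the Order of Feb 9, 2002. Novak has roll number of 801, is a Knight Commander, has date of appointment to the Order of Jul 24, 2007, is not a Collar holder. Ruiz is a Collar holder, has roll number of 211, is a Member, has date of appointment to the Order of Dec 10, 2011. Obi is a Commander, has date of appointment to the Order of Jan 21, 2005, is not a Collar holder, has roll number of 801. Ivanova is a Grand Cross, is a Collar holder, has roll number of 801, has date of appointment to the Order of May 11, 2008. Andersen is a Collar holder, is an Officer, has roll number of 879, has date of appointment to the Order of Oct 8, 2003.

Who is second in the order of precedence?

Ivanova

By roll number (higher first): Andersen (879); then Ivanova, Novak, Greco and Obi (each 801); then Beaumont (274); then Ruiz (211).
Among Ivanova, Novak, Greco and Obi, a Collar holder before not a Collar holder: Ivanova (a Collar holder) before Novak, Greco and Obi (not a Collar holder).
Among Novak, Greco and Obi, by grade within the Order: Novak and Greco (Knight Commander) before Obi (Commander).
Among Novak and Greco, by date of appointment to the Order (later first): Novak (Jul 24, 2007) before Greco (Feb 9, 2002).
Order: Andersen, Ivanova, Novak, Greco, Obi, Beaumont, Ruiz.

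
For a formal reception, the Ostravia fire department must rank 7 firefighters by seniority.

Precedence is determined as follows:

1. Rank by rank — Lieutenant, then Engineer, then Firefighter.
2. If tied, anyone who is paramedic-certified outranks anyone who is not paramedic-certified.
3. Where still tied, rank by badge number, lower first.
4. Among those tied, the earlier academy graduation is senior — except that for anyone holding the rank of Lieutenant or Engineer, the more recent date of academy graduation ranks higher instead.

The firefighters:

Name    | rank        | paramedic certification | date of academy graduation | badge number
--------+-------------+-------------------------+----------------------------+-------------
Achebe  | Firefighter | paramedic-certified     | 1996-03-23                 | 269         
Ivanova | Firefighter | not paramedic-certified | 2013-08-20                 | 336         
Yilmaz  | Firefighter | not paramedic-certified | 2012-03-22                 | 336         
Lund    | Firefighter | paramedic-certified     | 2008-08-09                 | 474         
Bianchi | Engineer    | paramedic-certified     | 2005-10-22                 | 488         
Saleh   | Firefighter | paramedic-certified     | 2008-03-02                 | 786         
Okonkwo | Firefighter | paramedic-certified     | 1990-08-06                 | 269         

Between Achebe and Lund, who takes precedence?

Achebe

By rank: Bianchi (Engineer); then Okonkwo, Achebe, Lund, Saleh, Yilmaz and Ivanova (Firefighter).
Among Okonkwo, Achebe, Lund, Saleh, Yilmaz and Ivanova, paramedic-certified before not paramedic-certified: Okonkwo, Achebe, Lund and Saleh (paramedic-certified) before Yilmaz and Ivanova (not paramedic-certified).
Among Okonkwo, Achebe, Lund and Saleh, by badge number (lower first): Okonkwo and Achebe (269) before Lund (474) before Saleh (786).
Among Okonkwo and Achebe, by date of academy graduation (earlier first): Okonkwo (1990-08-06) before Achebe (1996-03-23).
Yilmaz and Ivanova both have badge number 336, so the next rule applies.
Among Yilmaz and Ivanova, by date of academy graduation (earlier first): Yilmaz (2012-03-22) before Ivanova (2013-08-20).
So Achebe takes precedence.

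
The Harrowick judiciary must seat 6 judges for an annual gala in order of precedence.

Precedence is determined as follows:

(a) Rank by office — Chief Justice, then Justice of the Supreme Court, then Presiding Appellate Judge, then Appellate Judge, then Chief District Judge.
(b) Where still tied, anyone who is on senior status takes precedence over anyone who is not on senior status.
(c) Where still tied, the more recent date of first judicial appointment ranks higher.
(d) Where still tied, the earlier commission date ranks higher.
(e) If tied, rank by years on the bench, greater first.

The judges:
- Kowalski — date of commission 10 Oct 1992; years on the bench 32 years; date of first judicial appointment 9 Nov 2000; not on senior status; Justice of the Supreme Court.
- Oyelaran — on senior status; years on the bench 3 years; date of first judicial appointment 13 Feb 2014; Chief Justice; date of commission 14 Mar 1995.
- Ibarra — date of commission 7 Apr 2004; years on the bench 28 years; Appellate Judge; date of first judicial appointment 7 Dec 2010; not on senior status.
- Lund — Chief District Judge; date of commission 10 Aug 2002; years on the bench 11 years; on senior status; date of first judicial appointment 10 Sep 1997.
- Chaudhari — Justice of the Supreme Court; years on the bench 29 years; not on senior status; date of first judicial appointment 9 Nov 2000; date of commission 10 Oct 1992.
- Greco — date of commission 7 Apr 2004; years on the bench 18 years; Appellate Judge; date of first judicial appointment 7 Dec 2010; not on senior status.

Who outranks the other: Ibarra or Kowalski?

By office: Oyelaran (Chief Justice); then Kowalski and Chaudhari (Justice of the Supreme Court); then Ibarra and Greco (Appellate Judge); then Lund (Chief District Judge).
Kowalski and Chaudhari are each not on senior status, so the next rule applies.
Kowalski and Chaudhari both have date of first judicial appointment 9 Nov 2000, so the next rule applies.
Kowalski and Chaudhari both have date of commission 10 Oct 1992, so the next rule applies.
Among Kowalski and Chaudhari, by years on the bench (higher first): Kowalski (32 years) before Chaudhari (29 years).
Ibarra and Greco are each not on senior status, so the next rule applies.
Ibarra and Greco both have date of first judicial appointment 7 Dec 2010, so the next rule applies.
Ibarra and Greco both have date of commission 7 Apr 2004, so the next rule applies.
Among Ibarra and Greco, by years on the bench (higher first): Ibarra (28 years) before Greco (18 years).
So Kowalski takes precedence.

Kowalski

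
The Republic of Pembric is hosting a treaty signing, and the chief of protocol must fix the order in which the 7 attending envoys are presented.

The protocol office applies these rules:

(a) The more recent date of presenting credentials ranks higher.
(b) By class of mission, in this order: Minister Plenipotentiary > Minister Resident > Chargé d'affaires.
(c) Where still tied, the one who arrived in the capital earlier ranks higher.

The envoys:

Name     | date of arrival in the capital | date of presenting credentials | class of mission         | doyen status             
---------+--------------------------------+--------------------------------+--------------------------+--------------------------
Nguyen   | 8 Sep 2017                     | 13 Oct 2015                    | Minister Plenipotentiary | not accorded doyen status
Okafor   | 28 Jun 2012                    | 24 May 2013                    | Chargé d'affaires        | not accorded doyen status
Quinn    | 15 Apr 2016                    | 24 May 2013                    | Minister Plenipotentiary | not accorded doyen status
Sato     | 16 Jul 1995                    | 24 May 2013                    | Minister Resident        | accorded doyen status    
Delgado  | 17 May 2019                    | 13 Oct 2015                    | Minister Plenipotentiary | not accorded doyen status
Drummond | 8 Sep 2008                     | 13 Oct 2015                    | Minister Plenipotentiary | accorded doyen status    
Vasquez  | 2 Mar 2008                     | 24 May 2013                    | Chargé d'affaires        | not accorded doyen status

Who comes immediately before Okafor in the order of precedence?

By date of presenting credentials (later first): Drummond, Nguyen and Delgado (each 13 Oct 2015); then Quinn, Sato, Vasquez and Okafor (each 24 May 2013).
Drummond, Nguyen and Delgado are each Minister Plenipotentiary, so the next rule applies.
Among Drummond, Nguyen and Delgado, by date of arrival in the capital (earlier first): Drummond (8 Sep 2008) before Nguyen (8 Sep 2017) before Delgado (17 May 2019).
Among Quinn, Sato, Vasquez and Okafor, by class of mission: Quinn (Minister Plenipotentiary) before Sato (Minister Resident) before Vasquez and Okafor (Chargé d'affaires).
Among Vasquez and Okafor, by date of arrival in the capital (earlier first): Vasquez (2 Mar 2008) before Okafor (28 Jun 2012).
Order: Drummond, Nguyen, Delgado, Quinn, Sato, Vasquez, Okafor.

Vasquez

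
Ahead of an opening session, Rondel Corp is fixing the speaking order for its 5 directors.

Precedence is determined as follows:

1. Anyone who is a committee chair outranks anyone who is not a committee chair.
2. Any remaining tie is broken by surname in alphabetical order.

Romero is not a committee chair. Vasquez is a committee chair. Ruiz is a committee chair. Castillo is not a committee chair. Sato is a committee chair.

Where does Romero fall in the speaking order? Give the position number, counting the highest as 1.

By the first rule: Ruiz, Sato and Vasquez (each a committee chair); then Castillo and Romero (both not a committee chair).
Among Ruiz, Sato and Vasquez, alphabetically by surname: Ruiz before Sato before Vasquez.
Among Castillo and Romero, alphabetically by surname: Castillo before Romero.
Order: Ruiz, Sato, Vasquez, Castillo, Romero. So position 5.

5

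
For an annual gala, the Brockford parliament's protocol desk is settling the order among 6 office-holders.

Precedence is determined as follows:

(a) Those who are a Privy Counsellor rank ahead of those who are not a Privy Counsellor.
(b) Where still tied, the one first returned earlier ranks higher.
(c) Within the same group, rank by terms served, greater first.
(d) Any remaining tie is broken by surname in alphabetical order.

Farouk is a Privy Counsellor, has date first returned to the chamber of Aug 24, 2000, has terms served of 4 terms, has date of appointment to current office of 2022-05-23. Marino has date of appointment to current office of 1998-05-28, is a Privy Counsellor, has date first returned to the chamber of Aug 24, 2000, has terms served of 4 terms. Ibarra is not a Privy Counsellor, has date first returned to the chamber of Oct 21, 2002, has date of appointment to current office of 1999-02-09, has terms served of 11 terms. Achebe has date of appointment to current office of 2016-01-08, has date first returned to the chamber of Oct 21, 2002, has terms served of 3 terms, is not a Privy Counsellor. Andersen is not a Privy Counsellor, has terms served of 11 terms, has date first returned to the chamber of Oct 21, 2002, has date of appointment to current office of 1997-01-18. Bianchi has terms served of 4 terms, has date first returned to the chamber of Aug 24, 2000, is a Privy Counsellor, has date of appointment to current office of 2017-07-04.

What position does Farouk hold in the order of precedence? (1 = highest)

By the first rule: Bianchi, Farouk and Marino (each a Privy Counsellor); then Andersen, Ibarra and Achebe (each not a Privy Counsellor).
Bianchi, Farouk and Marino all have date first returned to the chamber Aug 24, 2000, so the next rule applies.
Bianchi, Farouk and Marino all have terms served 4 terms, so the next rule applies.
Among Bianchi, Farouk and Marino, alphabetically by surname: Bianchi before Farouk before Marino.
Andersen, Ibarra and Achebe all have date first returned to the chamber Oct 21, 2002, so the next rule applies.
Among Andersen, Ibarra and Achebe, by terms served (higher first): Andersen and Ibarra (11 terms) before Achebe (3 terms).
Among Andersen and Ibarra, alphabetically by surname: Andersen before Ibarra.
Order: Bianchi, Farouk, Marino, Andersen, Ibarra, Achebe. So position 2.

2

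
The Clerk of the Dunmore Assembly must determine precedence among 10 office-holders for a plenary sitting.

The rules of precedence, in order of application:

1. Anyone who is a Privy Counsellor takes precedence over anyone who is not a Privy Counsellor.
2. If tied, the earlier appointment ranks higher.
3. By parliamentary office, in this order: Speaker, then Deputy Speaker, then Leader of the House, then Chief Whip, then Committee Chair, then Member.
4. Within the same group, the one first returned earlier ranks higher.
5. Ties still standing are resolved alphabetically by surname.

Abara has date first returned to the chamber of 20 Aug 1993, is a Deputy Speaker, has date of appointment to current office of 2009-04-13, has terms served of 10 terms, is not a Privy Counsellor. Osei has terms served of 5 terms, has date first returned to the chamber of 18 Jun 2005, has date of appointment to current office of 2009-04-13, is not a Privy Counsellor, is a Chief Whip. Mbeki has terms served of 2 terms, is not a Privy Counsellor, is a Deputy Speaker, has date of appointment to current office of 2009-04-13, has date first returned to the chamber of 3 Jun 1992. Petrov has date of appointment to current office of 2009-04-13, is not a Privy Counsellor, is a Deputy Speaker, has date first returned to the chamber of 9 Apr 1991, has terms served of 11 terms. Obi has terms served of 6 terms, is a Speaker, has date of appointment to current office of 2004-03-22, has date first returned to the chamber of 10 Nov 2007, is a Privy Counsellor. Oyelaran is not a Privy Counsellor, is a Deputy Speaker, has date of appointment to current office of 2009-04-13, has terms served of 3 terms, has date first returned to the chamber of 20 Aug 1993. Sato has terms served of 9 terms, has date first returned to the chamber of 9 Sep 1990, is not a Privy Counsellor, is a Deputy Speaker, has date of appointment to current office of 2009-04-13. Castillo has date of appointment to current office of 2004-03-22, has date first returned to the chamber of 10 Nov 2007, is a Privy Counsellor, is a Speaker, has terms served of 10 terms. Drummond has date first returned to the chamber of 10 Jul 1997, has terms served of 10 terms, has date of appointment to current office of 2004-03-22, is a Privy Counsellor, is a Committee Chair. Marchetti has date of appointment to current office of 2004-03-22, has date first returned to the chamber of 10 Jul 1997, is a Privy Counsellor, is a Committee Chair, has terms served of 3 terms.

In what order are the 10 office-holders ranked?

Castillo, Obi, Drummond, Marchetti, Sato, Petrov, Mbeki, Abara, Oyelaran, Osei

By the first rule: Castillo, Obi, Drummond and Marchetti (each a Privy Counsellor); then Sato, Petrov, Mbeki, Abara, Oyelaran and Osei (each not a Privy Counsellor).
Castillo, Obi, Drummond and Marchetti all have date of appointment to current office 2004-03-22, so the next rule applies.
Among Castillo, Obi, Drummond and Marchetti, by parliamentary office: Castillo and Obi (Speaker) before Drummond and Marchetti (Committee Chair).
Castillo and Obi both have date first returned to the chamber 10 Nov 2007, so the next rule applies.
Among Castillo and Obi, alphabetically by surname: Castillo before Obi.
Drummond and Marchetti both have date first returned to the chamber 10 Jul 1997, so the next rule applies.
Among Drummond and Marchetti, alphabetically by surname: Drummond before Marchetti.
Sato, Petrov, Mbeki, Abara, Oyelaran and Osei all have date of appointment to current office 2009-04-13, so the next rule applies.
Among Sato, Petrov, Mbeki, Abara, Oyelaran and Osei, by parliamentary office: Sato, Petrov, Mbeki, Abara and Oyelaran (Deputy Speaker) before Osei (Chief Whip).
Among Sato, Petrov, Mbeki, Abara and Oyelaran, by date first returned to the chamber (earlier first): Sato (9 Sep 1990) before Petrov (9 Apr 1991) before Mbeki (3 Jun 1992) before Abara and Oyelaran (20 Aug 1993).
Among Abara and Oyelaran, alphabetically by surname: Abara before Oyelaran.
Full order: Castillo, Obi, Drummond, Marchetti, Sato, Petrov, Mbeki, Abara, Oyelaran, Osei.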